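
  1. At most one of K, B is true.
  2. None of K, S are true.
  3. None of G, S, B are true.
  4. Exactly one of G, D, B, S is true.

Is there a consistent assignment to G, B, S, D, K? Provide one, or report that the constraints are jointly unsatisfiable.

G: False, B: False, S: False, D: True, K: False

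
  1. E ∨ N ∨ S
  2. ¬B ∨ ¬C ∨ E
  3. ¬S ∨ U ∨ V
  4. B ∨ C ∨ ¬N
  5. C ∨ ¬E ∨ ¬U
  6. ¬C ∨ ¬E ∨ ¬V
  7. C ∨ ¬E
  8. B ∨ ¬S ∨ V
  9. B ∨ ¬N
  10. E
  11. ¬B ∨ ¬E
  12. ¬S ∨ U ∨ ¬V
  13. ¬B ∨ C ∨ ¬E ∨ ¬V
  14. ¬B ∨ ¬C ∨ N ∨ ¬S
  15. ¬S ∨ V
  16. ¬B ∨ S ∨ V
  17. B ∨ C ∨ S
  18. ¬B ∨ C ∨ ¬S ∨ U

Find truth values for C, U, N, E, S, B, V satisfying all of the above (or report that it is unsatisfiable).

C=T; U=F; N=F; E=T; S=F; B=F; V=F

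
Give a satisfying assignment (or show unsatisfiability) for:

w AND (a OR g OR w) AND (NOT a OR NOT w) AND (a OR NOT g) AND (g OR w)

Unit clause (w) forces w = True.
In (NOT a OR NOT w) only NOT a is left, so a = False.
In (a OR NOT g) only NOT g is left, so g = False.
Check each clause:
  (w): w holds.
  (a OR g OR w): w holds.
  (NOT a OR NOT w): NOT a holds.
  (a OR NOT g): NOT g holds.
  (g OR w): w holds.
All clauses satisfied.

g=F, a=F, w=T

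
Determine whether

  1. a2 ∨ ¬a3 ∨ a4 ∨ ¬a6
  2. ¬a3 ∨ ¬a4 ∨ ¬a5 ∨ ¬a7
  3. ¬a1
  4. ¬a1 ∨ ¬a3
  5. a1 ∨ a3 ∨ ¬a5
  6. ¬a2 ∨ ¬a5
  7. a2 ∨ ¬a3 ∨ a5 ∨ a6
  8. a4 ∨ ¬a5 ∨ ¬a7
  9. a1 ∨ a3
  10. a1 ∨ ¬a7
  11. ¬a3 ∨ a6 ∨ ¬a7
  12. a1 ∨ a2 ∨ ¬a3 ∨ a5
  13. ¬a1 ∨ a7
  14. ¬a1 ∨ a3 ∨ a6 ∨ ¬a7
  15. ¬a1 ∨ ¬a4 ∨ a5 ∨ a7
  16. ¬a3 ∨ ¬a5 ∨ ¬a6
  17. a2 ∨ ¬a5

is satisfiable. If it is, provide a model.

a1=F, a2=T, a3=T, a4=T, a5=F, a6=T, a7=F

Unit clause (¬a1) forces a1 = False.
In (a1 ∨ a3) only a3 is left, so a3 = True.
In (a1 ∨ ¬a7) only ¬a7 is left, so a7 = False.
Try a2 = False:
  (a1 ∨ a2 ∨ ¬a3 ∨ a5) forces a5 = True.
  clause (a2 ∨ ¬a5) is falsified — backtrack.
So a2 = True.
  then (¬a2 ∨ ¬a5) forces a5 = False.
Set a4 = True.
Set a6 = True.
All clauses satisfied.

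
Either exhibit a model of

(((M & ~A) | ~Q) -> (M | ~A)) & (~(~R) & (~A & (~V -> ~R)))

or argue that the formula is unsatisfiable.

V = True; R = True; Q = False; M = False; A = False

  ((M & ~A) | ~Q) -> (M | ~A) = True
    (M & ~A) | ~Q = True
      M & ~A = False
        ~A = True
      ~Q = True
    M | ~A = True
      ~A = True
  ~(~R) & (~A & (~V -> ~R)) = True
    ~(~R) = True
      ~R = False
    ~A & (~V -> ~R) = True
      ~A = True
      ~V -> ~R = True
        ~V = False
        ~R = False
Both conjuncts True, so the formula holds.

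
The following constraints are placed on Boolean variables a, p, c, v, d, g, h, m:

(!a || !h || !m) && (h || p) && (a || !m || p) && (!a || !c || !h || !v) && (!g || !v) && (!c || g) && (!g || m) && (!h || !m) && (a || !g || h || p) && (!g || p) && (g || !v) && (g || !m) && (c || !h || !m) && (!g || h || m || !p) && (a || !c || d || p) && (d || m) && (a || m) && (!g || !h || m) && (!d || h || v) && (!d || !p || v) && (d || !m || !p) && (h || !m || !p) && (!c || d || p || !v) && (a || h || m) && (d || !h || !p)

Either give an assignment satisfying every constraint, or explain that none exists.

a=T, p=F, c=F, v=F, d=T, g=F, h=T, m=F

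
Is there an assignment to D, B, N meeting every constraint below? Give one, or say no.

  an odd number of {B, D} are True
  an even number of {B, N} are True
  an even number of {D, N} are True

Adding constraints 1, 2, 3 mod 2: every variable appears an even number of times on the left, so the left side is 0.
But the right sides sum to 1 (mod 2). 0 ≠ 1 — the system is inconsistent.

No satisfying assignment exists.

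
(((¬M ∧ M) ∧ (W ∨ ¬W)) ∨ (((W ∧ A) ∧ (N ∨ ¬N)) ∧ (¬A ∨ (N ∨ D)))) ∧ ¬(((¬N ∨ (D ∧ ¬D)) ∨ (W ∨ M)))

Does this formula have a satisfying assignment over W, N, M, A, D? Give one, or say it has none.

Case W = True: the conjunct ¬(((¬N ∨ (D ∧ ¬D)) ∨ (W ∨ M))) becomes ¬(((¬N ∨ (D ∧ ¬D)) ∨ True)) = False.
Case W = False: the formula simplifies to (¬M ∧ M) ∧ ¬(((¬N ∨ (D ∧ ¬D)) ∨ M)).
  M = True: the conjunct ¬M is False.
  M = False: the conjunct M is False.
Both cases fail — unsatisfiable.

UNSATISFIABLE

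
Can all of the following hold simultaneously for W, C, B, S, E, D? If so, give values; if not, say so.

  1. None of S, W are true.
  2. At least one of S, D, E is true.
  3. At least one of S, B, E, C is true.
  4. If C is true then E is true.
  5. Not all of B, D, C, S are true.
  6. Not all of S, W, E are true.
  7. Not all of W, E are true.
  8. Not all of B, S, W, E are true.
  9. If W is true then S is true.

W = False, C = True, B = False, S = False, E = True, D = True

  (1) {S, W}: 0 true — none ✓
  (2) {S, D, E}: 2 true — at least one ✓
  (3) {S, B, E, C}: 2 true — at least one ✓
  (4) C=T ⇒ E: T ✓
  (5) {B, D, C, S}: 2/4 true — not all ✓
  (6) {S, W, E}: 1/3 true — not all ✓
  (7) {W, E}: 1/2 true — not all ✓
  (8) {B, S, W, E}: 1/4 true — not all ✓
  (9) W=F ⇒ S: vacuous ✓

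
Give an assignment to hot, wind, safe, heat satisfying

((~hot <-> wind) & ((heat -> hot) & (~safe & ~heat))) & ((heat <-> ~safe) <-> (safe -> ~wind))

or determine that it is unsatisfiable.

Case safe = True: the conjunct ~safe is False.
Case safe = False: the formula simplifies to ((~hot <-> wind) & ((heat -> hot) & ~heat)) & heat.
  heat = True: the conjunct ~heat is False.
  heat = False: the conjunct heat is False.
Both cases fail — unsatisfiable.

Unsatisfiable — no assignment works.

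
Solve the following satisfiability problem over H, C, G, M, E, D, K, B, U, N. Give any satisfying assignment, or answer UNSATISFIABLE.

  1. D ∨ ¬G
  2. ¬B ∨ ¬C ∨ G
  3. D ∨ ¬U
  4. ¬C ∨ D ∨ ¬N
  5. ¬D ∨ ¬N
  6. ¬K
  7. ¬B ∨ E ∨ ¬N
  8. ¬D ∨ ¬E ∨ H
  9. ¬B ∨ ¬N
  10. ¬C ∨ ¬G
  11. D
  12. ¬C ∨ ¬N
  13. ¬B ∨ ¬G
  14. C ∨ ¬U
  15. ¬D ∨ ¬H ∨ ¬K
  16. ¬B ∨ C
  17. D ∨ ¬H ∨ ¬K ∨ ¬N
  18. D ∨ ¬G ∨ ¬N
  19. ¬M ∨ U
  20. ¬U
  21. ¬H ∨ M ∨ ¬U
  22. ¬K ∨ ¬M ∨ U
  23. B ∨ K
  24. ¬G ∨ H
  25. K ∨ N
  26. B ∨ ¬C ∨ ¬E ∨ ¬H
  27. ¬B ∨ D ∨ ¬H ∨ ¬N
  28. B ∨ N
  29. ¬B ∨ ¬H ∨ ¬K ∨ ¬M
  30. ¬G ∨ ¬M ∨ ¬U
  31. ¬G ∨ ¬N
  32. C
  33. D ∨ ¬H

Case D = True:
  (¬D ∨ ¬N) forces N = False.
  (¬K) forces K = False.
  Clause (K ∨ N) is falsified — contradiction.
Case D = False:
  Clause (D) is falsified — contradiction.
Both cases fail, so the formula is unsatisfiable.

No satisfying assignment exists.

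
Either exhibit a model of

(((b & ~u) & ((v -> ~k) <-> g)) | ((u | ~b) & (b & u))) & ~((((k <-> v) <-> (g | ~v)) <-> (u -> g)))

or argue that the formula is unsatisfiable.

b=T; v=T; g=F; u=F; k=T

  ((b & ~u) & ((v -> ~k) <-> g)) | ((u | ~b) & (b & u)) = True
    (b & ~u) & ((v -> ~k) <-> g) = True
      b & ~u = True
        ~u = True
      (v -> ~k) <-> g = True
        v -> ~k = False
          ~k = False
    (u | ~b) & (b & u) = False
      u | ~b = False
        ~b = False
      b & u = False
  ~((((k <-> v) <-> (g | ~v)) <-> (u -> g))) = True
    ((k <-> v) <-> (g | ~v)) <-> (u -> g) = False
      (k <-> v) <-> (g | ~v) = False
        k <-> v = True
        g | ~v = False
          ~v = False
      u -> g = True
Both conjuncts True, so the formula holds.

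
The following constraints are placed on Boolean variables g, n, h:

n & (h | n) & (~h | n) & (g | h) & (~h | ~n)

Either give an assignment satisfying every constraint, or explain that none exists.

g = True, n = True, h = False

Unit clause (n) forces n = True.
In (~h | ~n) only ~h is left, so h = False.
In (g | h) only g is left, so g = True.
Check each clause:
  (n): n holds.
  (h | n): n holds.
  (~h | n): ~h holds.
  (g | h): g holds.
  (~h | ~n): ~h holds.
All clauses satisfied.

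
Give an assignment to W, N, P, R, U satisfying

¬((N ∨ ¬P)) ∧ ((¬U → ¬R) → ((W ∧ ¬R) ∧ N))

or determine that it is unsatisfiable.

W = False; N = False; P = True; R = True; U = False

  ¬((N ∨ ¬P)) = True
    N ∨ ¬P = False
      ¬P = False
  (¬U → ¬R) → ((W ∧ ¬R) ∧ N) = True
    ¬U → ¬R = False
      ¬U = True
      ¬R = False
    (W ∧ ¬R) ∧ N = False
      W ∧ ¬R = False
        ¬R = False
Both conjuncts True, so the formula holds.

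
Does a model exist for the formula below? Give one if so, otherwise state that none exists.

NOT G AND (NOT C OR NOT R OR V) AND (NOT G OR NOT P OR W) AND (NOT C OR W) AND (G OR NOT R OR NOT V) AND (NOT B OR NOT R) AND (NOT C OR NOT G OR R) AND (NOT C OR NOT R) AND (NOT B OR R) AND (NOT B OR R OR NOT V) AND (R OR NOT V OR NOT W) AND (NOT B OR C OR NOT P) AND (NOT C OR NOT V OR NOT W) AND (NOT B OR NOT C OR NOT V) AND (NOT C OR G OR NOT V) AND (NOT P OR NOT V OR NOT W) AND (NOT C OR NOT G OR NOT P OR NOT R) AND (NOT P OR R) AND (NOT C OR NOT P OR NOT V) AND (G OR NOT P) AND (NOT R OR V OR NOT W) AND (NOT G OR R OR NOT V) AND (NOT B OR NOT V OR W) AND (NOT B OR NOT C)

V = False, G = False, B = False, C = False, P = False, W = False, R = False

Unit clause (NOT G) forces G = False.
In (G OR NOT P) only NOT P is left, so P = False.
Set V = False.
Set B = False.
Set C = False.
Set W = False.
Set R = False.
All clauses satisfied.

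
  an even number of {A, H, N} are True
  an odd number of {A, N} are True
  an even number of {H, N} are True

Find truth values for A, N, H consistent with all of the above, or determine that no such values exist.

A: False, N: True, H: True

{A, H, N}: 2 true → even ✓
{A, N}: 1 true → odd ✓
{H, N}: 2 true → even ✓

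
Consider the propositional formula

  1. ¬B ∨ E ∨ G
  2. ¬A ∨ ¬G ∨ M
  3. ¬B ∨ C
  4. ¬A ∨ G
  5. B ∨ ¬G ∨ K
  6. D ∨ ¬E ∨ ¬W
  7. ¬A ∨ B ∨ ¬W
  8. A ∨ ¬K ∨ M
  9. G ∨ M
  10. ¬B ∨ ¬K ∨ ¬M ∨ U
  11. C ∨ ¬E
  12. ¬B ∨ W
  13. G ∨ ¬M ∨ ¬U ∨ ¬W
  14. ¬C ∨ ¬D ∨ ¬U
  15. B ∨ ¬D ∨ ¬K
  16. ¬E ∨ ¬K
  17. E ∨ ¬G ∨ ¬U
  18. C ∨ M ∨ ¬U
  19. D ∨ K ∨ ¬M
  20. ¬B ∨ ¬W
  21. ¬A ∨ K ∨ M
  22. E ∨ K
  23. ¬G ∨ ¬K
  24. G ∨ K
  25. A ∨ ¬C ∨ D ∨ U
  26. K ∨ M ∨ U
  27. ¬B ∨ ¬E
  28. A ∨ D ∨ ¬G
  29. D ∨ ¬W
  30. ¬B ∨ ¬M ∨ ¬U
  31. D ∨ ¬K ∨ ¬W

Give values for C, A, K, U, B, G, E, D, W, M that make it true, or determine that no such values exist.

C=F, A=F, K=T, U=F, B=F, G=F, E=F, D=F, W=F, M=T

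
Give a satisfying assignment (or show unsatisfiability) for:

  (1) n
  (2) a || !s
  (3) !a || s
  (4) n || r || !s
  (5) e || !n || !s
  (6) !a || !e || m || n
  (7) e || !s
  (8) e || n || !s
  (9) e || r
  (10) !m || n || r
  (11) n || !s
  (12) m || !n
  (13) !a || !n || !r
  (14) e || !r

r=F, e=T, m=T, s=F, a=F, n=T

Unit clause (n) forces n = True.
In (m || !n) only m is left, so m = True.
Set r = False.
  then (e || r) forces e = True.
Set s = False.
  then (!a || s) forces a = False.
All clauses satisfied.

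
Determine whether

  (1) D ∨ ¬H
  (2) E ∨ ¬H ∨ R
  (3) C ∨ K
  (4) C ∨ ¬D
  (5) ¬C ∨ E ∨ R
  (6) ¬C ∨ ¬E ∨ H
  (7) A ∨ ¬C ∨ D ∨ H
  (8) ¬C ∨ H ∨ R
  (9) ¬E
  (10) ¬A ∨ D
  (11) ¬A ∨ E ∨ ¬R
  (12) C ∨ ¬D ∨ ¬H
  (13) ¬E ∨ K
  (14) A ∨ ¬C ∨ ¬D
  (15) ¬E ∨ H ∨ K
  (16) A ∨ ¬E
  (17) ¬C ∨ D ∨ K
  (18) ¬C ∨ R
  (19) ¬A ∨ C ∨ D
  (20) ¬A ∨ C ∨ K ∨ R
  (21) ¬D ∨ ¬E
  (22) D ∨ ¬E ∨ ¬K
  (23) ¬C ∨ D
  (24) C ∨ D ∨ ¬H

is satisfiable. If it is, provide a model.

K: True, E: False, A: False, C: False, R: True, D: False, H: False

Unit clause (¬E) forces E = False.
Try K = False:
  (C ∨ K) forces C = True.
  (¬C ∨ E ∨ R) forces R = True.
  (¬A ∨ E ∨ ¬R) forces A = False.
  (A ∨ ¬C ∨ ¬D) forces D = False.
  clause (¬C ∨ D ∨ K) is falsified — backtrack.
So K = True.
Set A = False.
Set C = False.
  then (C ∨ ¬D) forces D = False.
  then (C ∨ D ∨ ¬H) forces H = False.
Set R = True.
All clauses satisfied.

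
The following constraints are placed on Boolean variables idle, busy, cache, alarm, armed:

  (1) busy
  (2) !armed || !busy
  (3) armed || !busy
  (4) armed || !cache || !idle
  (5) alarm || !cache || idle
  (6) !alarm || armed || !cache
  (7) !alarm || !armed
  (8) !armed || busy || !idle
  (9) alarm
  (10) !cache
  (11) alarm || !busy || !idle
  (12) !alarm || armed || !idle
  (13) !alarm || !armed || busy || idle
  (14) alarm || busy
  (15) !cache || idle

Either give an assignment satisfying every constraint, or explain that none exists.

Unsatisfiable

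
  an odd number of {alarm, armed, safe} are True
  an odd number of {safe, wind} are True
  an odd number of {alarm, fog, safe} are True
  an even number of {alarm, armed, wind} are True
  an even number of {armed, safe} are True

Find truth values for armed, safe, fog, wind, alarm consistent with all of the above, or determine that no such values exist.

armed = True, safe = True, fog = True, wind = False, alarm = True

{alarm, armed, safe}: 3 true → odd ✓
{safe, wind}: 1 true → odd ✓
{alarm, fog, safe}: 3 true → odd ✓
{alarm, armed, wind}: 2 true → even ✓
{armed, safe}: 2 true → even ✓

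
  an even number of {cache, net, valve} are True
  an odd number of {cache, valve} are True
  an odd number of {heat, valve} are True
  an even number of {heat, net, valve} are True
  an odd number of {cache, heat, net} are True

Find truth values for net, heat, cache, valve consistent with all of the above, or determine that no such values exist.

net: True, heat: True, cache: True, valve: False

{cache, net, valve}: 2 true → even ✓
{cache, valve}: 1 true → odd ✓
{heat, valve}: 1 true → odd ✓
{heat, net, valve}: 2 true → even ✓
{cache, heat, net}: 3 true → odd ✓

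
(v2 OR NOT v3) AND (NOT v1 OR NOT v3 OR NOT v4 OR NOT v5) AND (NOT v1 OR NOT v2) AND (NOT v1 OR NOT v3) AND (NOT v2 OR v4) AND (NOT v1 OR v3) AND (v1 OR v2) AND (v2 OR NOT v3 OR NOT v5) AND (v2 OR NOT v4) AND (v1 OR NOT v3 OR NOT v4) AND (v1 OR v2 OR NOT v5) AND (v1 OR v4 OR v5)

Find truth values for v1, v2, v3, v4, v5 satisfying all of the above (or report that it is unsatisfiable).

Set v1 = False.
  then (v1 OR v2) forces v2 = True.
  then (NOT v2 OR v4) forces v4 = True.
  then (v1 OR NOT v3 OR NOT v4) forces v3 = False.
Set v5 = False.
All clauses satisfied.

v1: False, v2: True, v3: False, v4: True, v5: False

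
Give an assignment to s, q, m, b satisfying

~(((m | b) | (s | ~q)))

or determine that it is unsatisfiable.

s=F, q=T, m=F, b=F

  ~(((m | b) | (s | ~q))) = True
    (m | b) | (s | ~q) = False
      m | b = False
      s | ~q = False
        ~q = False
The formula evaluates to True.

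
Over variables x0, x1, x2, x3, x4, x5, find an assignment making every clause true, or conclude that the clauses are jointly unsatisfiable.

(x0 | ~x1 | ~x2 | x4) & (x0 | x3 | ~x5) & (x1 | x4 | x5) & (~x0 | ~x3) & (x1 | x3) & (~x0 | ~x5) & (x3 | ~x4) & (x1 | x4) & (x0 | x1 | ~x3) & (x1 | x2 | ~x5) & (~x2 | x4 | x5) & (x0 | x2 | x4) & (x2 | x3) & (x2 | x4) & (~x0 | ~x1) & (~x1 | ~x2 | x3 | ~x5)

x0 = False, x1 = True, x2 = True, x3 = True, x4 = True, x5 = True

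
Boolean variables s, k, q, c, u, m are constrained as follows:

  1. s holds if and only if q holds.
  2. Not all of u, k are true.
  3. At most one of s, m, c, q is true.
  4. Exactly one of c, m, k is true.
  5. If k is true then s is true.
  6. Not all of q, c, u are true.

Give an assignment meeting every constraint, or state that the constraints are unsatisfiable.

s: False, k: False, q: False, c: True, u: False, m: False

  (1) s=F, q=F — same ✓
  (2) {u, k}: 0/2 true — not all ✓
  (3) {s, m, c, q}: 1 true — at most one ✓
  (4) {c, m, k}: 1 true — exactly one ✓
  (5) k=F ⇒ s: vacuous ✓
  (6) {q, c, u}: 1/3 true — not all ✓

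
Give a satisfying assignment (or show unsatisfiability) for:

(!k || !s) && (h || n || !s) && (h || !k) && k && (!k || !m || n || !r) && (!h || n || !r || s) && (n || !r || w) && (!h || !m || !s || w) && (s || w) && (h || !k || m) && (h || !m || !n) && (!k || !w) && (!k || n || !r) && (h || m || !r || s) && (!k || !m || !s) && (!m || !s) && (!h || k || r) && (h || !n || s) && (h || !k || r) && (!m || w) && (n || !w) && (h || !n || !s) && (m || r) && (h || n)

Case w = True:
  (k) forces k = True.
  Clause (!k || !w) is falsified — contradiction.
Case w = False:
  (k) forces k = True.
  (!k || !s) forces s = False.
  Clause (s || w) is falsified — contradiction.
Both cases fail, so the formula is unsatisfiable.

No satisfying assignment exists.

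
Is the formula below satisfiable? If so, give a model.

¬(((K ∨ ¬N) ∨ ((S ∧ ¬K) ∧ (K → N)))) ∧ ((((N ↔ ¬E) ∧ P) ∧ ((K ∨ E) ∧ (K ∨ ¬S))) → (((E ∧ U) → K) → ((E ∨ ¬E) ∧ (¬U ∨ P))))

N = True; U = True; S = False; E = True; K = False; P = False

  ¬(((K ∨ ¬N) ∨ ((S ∧ ¬K) ∧ (K → N)))) = True
    (K ∨ ¬N) ∨ ((S ∧ ¬K) ∧ (K → N)) = False
      K ∨ ¬N = False
        ¬N = False
      (S ∧ ¬K) ∧ (K → N) = False
        S ∧ ¬K = False
          ¬K = True
        K → N = True
  (((N ↔ ¬E) ∧ P) ∧ ((K ∨ E) ∧ (K ∨ ¬S))) → (((E ∧ U) → K) → ((E ∨ ¬E) ∧ (¬U ∨ P))) = True
    ((N ↔ ¬E) ∧ P) ∧ ((K ∨ E) ∧ (K ∨ ¬S)) = False
      (N ↔ ¬E) ∧ P = False
        N ↔ ¬E = False
          ¬E = False
      (K ∨ E) ∧ (K ∨ ¬S) = True
        K ∨ E = True
        K ∨ ¬S = True
          ¬S = True
    ((E ∧ U) → K) → ((E ∨ ¬E) ∧ (¬U ∨ P)) = True
      (E ∧ U) → K = False
        E ∧ U = True
      (E ∨ ¬E) ∧ (¬U ∨ P) = False
        E ∨ ¬E = True
          ¬E = False
        ¬U ∨ P = False
          ¬U = False
Both conjuncts True, so the formula holds.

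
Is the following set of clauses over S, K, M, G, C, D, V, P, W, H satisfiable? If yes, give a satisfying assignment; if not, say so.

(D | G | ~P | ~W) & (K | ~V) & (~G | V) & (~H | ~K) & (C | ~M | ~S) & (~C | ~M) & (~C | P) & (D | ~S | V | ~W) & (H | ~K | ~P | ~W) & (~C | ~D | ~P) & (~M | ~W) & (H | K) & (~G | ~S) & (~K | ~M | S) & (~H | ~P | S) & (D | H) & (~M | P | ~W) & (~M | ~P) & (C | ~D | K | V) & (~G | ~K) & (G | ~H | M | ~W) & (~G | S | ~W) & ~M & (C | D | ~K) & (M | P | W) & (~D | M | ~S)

S = False; K = True; M = False; G = False; C = False; D = True; V = False; P = False; W = True; H = False

Unit clause (~M) forces M = False.
Set S = False.
Set K = True.
  then (~H | ~K) forces H = False.
  then (D | H) forces D = True.
  then (~G | ~K) forces G = False.
Try C = True:
  (~C | P) forces P = True.
  clause (~C | ~D | ~P) is falsified — backtrack.
So C = False.
Set V = False.
Set P = False.
  then (M | P | W) forces W = True.
All clauses satisfied.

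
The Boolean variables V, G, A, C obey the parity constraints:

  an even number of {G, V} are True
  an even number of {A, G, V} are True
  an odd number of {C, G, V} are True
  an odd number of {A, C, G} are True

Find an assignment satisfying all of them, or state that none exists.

V=F; G=F; A=F; C=T

{G, V}: 0 true → even ✓
{A, G, V}: 0 true → even ✓
{C, G, V}: 1 true → odd ✓
{A, C, G}: 1 true → odd ✓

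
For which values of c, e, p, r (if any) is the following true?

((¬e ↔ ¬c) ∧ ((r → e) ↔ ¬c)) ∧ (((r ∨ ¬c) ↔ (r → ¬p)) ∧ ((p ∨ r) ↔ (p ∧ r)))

c = False, e = False, p = False, r = False

  (¬e ↔ ¬c) ∧ ((r → e) ↔ ¬c) = True
    ¬e ↔ ¬c = True
      ¬e = True
      ¬c = True
    (r → e) ↔ ¬c = True
      r → e = True
      ¬c = True
  ((r ∨ ¬c) ↔ (r → ¬p)) ∧ ((p ∨ r) ↔ (p ∧ r)) = True
    (r ∨ ¬c) ↔ (r → ¬p) = True
      r ∨ ¬c = True
        ¬c = True
      r → ¬p = True
        ¬p = True
    (p ∨ r) ↔ (p ∧ r) = True
      p ∨ r = False
      p ∧ r = False
Both conjuncts True, so the formula holds.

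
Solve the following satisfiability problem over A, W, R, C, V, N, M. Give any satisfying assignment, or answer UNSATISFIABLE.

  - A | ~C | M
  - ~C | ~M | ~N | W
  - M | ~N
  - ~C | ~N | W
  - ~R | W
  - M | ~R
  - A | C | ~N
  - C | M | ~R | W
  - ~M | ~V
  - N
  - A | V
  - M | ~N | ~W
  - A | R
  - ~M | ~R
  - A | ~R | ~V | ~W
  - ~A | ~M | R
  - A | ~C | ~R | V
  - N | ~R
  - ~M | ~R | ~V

Case N = True:
  (M | ~N) forces M = True.
  (~M | ~V) forces V = False.
  (A | V) forces A = True.
  (~M | ~R) forces R = False.
  Clause (~A | ~M | R) is falsified — contradiction.
Case N = False:
  Clause (N) is falsified — contradiction.
Both cases fail, so the formula is unsatisfiable.

The formula is unsatisfiable.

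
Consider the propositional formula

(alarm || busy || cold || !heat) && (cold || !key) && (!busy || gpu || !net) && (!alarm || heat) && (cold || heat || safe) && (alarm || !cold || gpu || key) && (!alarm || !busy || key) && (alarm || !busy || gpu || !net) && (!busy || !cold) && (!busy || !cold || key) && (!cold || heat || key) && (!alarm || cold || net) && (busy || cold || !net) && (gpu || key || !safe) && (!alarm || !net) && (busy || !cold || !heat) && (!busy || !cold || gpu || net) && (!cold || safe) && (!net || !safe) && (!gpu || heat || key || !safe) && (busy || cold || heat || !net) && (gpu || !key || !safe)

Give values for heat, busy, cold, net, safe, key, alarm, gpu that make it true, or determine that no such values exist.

heat=T; busy=T; cold=F; net=F; safe=T; key=F; alarm=F; gpu=T

Set heat = True.
Try busy = False:
  (busy || !cold || !heat) forces cold = False.
  (alarm || busy || cold || !heat) forces alarm = True.
  (cold || !key) forces key = False.
  (!alarm || cold || net) forces net = True.
  clause (busy || cold || !net) is falsified — backtrack.
So busy = True.
  then (!busy || !cold) forces cold = False.
  then (cold || !key) forces key = False.
  then (!alarm || !busy || key) forces alarm = False.
Set net = False.
Set safe = True.
  then (gpu || key || !safe) forces gpu = True.
All clauses satisfied.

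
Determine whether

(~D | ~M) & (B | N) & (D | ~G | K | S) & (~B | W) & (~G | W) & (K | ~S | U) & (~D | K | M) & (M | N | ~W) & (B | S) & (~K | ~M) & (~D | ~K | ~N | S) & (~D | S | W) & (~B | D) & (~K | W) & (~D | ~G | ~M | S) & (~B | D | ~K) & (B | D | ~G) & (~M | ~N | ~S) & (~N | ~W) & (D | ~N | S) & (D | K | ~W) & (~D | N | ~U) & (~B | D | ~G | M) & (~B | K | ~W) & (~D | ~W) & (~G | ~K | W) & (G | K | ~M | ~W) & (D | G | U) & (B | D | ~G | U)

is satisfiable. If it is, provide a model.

W = False, S = True, K = False, D = False, G = False, M = False, B = False, U = True, N = True

Try W = True:
  (~N | ~W) forces N = False.
  (B | N) forces B = True.
  (M | N | ~W) forces M = True.
  (~D | ~M) forces D = False.
  clause (~B | D) is falsified — backtrack.
So W = False.
  then (~B | W) forces B = False.
  then (~G | W) forces G = False.
  then (B | S) forces S = True.
  then (~K | W) forces K = False.
  then (B | N) forces N = True.
  then (K | ~S | U) forces U = True.
  then (~M | ~N | ~S) forces M = False.
  then (~D | K | M) forces D = False.
All clauses satisfied.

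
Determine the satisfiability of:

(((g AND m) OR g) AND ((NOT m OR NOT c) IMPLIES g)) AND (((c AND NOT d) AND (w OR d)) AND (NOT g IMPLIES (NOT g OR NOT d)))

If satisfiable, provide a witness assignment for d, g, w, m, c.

d = False; g = True; w = True; m = True; c = True

  ((g AND m) OR g) AND ((NOT m OR NOT c) IMPLIES g) = True
    (g AND m) OR g = True
      g AND m = True
    (NOT m OR NOT c) IMPLIES g = True
      NOT m OR NOT c = False
        NOT m = False
        NOT c = False
  ((c AND NOT d) AND (w OR d)) AND (NOT g IMPLIES (NOT g OR NOT d)) = True
    (c AND NOT d) AND (w OR d) = True
      c AND NOT d = True
        NOT d = True
      w OR d = True
    NOT g IMPLIES (NOT g OR NOT d) = True
      NOT g = False
      NOT g OR NOT d = True
        NOT g = False
        NOT d = True
Both conjuncts True, so the formula holds.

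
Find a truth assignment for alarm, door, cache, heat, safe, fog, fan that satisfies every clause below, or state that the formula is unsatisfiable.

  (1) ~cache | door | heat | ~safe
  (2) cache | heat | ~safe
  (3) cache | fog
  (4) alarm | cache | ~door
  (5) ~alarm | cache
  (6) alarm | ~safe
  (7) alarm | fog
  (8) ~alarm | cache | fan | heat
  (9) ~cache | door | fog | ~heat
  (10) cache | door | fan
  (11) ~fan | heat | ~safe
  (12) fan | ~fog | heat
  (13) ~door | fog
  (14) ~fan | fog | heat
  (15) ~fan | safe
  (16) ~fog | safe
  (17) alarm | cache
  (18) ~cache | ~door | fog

alarm = True, door = False, cache = True, heat = False, safe = False, fog = False, fan = False

Try alarm = False:
  (alarm | ~safe) forces safe = False.
  (alarm | fog) forces fog = True.
  clause (~fog | safe) is falsified — backtrack.
So alarm = True.
  then (~alarm | cache) forces cache = True.
Set door = False.
Set heat = False.
  then (~cache | door | heat | ~safe) forces safe = False.
  then (~fan | safe) forces fan = False.
  then (~fog | safe) forces fog = False.
All clauses satisfied.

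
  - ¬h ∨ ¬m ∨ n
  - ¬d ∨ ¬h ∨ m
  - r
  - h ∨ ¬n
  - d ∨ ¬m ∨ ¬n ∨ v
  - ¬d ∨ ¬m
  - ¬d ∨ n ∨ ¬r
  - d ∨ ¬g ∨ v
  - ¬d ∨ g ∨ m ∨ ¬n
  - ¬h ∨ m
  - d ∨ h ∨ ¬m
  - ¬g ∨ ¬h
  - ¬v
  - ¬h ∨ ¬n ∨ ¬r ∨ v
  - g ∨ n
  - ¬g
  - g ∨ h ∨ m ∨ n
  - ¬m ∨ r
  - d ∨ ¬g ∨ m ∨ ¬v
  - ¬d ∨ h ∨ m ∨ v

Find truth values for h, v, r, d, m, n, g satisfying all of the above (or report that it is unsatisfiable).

Case v = True:
  Clause (¬v) is falsified — contradiction.
Case v = False:
  (r) forces r = True.
  (¬g) forces g = False.
  (g ∨ n) forces n = True.
  (h ∨ ¬n) forces h = True.
  Clause (¬h ∨ ¬n ∨ ¬r ∨ v) is falsified — contradiction.
Both cases fail, so the formula is unsatisfiable.

UNSATISFIABLE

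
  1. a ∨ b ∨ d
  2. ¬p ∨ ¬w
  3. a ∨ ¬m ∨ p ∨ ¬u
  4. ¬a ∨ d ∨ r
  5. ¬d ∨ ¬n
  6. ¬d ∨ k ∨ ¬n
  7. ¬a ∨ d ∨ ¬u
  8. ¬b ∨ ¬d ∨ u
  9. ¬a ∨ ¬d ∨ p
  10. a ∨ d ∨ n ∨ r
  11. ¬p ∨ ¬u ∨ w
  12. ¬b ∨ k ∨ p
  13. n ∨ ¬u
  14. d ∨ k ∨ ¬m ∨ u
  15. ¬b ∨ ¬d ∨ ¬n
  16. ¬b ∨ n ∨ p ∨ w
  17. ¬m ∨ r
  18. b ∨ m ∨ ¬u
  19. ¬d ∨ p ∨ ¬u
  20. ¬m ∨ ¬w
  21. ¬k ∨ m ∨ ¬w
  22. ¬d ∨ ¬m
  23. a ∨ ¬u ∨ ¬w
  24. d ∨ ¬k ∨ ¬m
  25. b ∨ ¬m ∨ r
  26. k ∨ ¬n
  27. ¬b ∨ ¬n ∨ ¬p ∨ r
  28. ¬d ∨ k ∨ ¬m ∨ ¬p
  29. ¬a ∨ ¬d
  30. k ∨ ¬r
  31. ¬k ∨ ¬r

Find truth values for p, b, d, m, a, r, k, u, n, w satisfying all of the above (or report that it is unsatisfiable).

Set p = False.
Set b = True.
  then (¬b ∨ k ∨ p) forces k = True.
  then (¬k ∨ ¬r) forces r = False.
  then (¬m ∨ r) forces m = False.
  then (¬k ∨ m ∨ ¬w) forces w = False.
  then (¬b ∨ n ∨ p ∨ w) forces n = True.
  then (¬d ∨ ¬n) forces d = False.
  then (¬a ∨ d ∨ r) forces a = False.
Set u = False.
All clauses satisfied.

p = False, b = True, d = False, m = False, a = False, r = False, k = True, u = False, n = True, w = False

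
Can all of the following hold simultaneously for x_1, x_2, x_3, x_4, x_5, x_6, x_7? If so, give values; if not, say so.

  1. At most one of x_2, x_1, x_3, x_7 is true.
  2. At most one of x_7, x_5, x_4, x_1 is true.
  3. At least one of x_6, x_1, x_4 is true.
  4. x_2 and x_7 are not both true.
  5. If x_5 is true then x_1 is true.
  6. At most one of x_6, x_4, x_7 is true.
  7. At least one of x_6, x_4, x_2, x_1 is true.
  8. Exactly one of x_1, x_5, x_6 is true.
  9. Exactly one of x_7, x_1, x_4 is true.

x_1 = True; x_2 = False; x_3 = False; x_4 = False; x_5 = False; x_6 = False; x_7 = False

  (1) {x_2, x_1, x_3, x_7}: 1 true — at most one ✓
  (2) {x_7, x_5, x_4, x_1}: 1 true — at most one ✓
  (3) {x_6, x_1, x_4}: 1 true — at least one ✓
  (4) x_2=F, x_7=F — not both ✓
  (5) x_5=F ⇒ x_1: vacuous ✓
  (6) {x_6, x_4, x_7}: 0 true — at most one ✓
  (7) {x_6, x_4, x_2, x_1}: 1 true — at least one ✓
  (8) {x_1, x_5, x_6}: 1 true — exactly one ✓
  (9) {x_7, x_1, x_4}: 1 true — exactly one ✓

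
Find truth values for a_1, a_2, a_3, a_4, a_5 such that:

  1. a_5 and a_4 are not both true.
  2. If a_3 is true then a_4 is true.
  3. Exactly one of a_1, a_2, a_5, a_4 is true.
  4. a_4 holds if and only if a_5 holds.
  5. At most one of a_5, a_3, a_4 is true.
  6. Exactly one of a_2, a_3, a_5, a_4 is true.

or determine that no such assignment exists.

a_1: False, a_2: True, a_3: False, a_4: False, a_5: False

  (1) a_5=F, a_4=F — not both ✓
  (2) a_3=F ⇒ a_4: vacuous ✓
  (3) {a_1, a_2, a_5, a_4}: 1 true — exactly one ✓
  (4) a_4=F, a_5=F — same ✓
  (5) {a_5, a_3, a_4}: 0 true — at most one ✓
  (6) {a_2, a_3, a_5, a_4}: 1 true — exactly one ✓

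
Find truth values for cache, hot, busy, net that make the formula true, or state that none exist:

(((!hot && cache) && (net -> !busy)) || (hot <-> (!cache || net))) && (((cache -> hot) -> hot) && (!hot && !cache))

Unsatisfiable

Case cache = True: the conjunct !cache is False.
Case cache = False: the formula simplifies to hot && (hot && !hot).
  hot = True: the conjunct !hot is False.
  hot = False: the conjunct hot is False.
Both cases fail — unsatisfiable.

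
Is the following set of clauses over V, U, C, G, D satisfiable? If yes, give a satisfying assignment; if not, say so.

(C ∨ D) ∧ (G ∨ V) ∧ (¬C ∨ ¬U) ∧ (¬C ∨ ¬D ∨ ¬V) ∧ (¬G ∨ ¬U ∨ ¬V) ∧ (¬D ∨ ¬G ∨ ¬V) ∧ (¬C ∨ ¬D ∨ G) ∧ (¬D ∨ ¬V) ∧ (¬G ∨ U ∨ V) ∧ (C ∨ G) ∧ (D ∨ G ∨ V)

Set V = True.
  then (¬D ∨ ¬V) forces D = False.
  then (C ∨ D) forces C = True.
  then (¬C ∨ ¬U) forces U = False.
Set G = True.
All clauses satisfied.

V = True, U = False, C = True, G = True, D = False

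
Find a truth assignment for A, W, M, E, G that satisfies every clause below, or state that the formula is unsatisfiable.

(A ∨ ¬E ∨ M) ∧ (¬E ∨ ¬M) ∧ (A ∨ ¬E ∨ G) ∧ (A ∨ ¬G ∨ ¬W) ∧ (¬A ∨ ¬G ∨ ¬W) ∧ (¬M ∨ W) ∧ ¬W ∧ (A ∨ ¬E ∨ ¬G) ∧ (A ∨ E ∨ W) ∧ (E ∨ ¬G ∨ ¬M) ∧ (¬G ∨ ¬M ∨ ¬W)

A: True, W: False, M: False, E: False, G: False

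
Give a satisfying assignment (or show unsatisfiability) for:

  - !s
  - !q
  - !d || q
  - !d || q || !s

q = False, d = False, s = False

Unit clause (!s) forces s = False.
Unit clause (!q) forces q = False.
In (!d || q) only !d is left, so d = False.
Check each clause:
  (!s): !s holds.
  (!q): !q holds.
  (!d || q): !d holds.
  (!d || q || !s): !d holds.
All clauses satisfied.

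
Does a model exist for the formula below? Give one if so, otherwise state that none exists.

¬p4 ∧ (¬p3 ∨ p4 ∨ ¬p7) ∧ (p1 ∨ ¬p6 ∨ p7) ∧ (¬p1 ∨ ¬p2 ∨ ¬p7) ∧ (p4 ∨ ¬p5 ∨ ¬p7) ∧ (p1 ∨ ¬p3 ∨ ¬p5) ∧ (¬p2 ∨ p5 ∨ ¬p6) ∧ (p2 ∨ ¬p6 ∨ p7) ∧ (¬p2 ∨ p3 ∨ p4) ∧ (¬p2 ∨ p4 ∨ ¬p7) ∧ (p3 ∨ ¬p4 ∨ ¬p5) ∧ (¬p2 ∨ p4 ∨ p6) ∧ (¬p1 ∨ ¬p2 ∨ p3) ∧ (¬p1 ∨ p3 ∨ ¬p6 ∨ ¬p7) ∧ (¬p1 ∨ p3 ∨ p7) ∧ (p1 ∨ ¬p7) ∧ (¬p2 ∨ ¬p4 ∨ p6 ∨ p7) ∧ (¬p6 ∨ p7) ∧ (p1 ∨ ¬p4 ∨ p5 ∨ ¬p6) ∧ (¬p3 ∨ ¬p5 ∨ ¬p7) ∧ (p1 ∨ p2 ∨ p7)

p1 = True, p2 = False, p3 = True, p4 = False, p5 = False, p6 = False, p7 = False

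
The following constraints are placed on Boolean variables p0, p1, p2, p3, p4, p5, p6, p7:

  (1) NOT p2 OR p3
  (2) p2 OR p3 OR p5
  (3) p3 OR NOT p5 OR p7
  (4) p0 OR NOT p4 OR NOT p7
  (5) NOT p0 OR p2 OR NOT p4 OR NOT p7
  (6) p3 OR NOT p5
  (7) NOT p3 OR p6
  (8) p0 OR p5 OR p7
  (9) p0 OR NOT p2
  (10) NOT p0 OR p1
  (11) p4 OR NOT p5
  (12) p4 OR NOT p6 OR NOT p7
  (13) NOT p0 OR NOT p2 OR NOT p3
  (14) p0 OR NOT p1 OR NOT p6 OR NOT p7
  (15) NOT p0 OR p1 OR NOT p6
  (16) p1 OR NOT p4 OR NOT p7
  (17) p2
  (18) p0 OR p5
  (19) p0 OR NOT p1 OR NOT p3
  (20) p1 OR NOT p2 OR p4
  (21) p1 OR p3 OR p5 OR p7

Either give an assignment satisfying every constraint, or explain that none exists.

Unsatisfiable — no assignment works.

Case p2 = True:
  (NOT p2 OR p3) forces p3 = True.
  (NOT p3 OR p6) forces p6 = True.
  (p0 OR NOT p2) forces p0 = True.
  Clause (NOT p0 OR NOT p2 OR NOT p3) is falsified — contradiction.
Case p2 = False:
  Clause (p2) is falsified — contradiction.
Both cases fail, so the formula is unsatisfiable.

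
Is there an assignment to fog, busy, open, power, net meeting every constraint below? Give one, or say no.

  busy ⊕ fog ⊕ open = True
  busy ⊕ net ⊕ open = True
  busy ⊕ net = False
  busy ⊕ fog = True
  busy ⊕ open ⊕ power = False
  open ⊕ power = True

Unsatisfiable

Adding constraints 1, 2, 3, 4 mod 2: every variable appears an even number of times on the left, so the left side is 0.
But the right sides sum to 1 (mod 2). 0 ≠ 1 — the system is inconsistent.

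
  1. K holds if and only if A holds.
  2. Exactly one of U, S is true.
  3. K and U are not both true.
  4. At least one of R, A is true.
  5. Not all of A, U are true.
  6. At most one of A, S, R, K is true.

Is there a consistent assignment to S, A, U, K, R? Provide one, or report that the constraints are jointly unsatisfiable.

S: False, A: False, U: True, K: False, R: True

  (1) K=F, A=F — same ✓
  (2) {U, S}: 1 true — exactly one ✓
  (3) K=F, U=T — not both ✓
  (4) {R, A}: 1 true — at least one ✓
  (5) {A, U}: 1/2 true — not all ✓
  (6) {A, S, R, K}: 1 true — at most one ✓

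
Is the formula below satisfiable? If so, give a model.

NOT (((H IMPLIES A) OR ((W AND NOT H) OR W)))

A = False, W = False, H = True

  NOT (((H IMPLIES A) OR ((W AND NOT H) OR W))) = True
    (H IMPLIES A) OR ((W AND NOT H) OR W) = False
      H IMPLIES A = False
      (W AND NOT H) OR W = False
        W AND NOT H = False
          NOT H = False
The formula evaluates to True.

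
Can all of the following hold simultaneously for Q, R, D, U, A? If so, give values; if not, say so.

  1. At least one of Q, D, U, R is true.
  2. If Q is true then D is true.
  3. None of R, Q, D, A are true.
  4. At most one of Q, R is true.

Q = False, R = False, D = False, U = True, A = False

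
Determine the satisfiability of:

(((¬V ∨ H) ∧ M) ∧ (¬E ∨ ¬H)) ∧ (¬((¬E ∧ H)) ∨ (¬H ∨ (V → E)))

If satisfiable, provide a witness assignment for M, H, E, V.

M = True; H = True; E = False; V = False

  ((¬V ∨ H) ∧ M) ∧ (¬E ∨ ¬H) = True
    (¬V ∨ H) ∧ M = True
      ¬V ∨ H = True
        ¬V = True
    ¬E ∨ ¬H = True
      ¬E = True
      ¬H = False
  ¬((¬E ∧ H)) ∨ (¬H ∨ (V → E)) = True
    ¬((¬E ∧ H)) = False
      ¬E ∧ H = True
        ¬E = True
    ¬H ∨ (V → E) = True
      ¬H = False
      V → E = True
Both conjuncts True, so the formula holds.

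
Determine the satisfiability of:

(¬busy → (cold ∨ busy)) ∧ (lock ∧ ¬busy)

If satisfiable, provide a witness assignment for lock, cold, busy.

lock=T, cold=T, busy=F

  ¬busy → (cold ∨ busy) = True
    ¬busy = True
    cold ∨ busy = True
  lock ∧ ¬busy = True
    ¬busy = True
Both conjuncts True, so the formula holds.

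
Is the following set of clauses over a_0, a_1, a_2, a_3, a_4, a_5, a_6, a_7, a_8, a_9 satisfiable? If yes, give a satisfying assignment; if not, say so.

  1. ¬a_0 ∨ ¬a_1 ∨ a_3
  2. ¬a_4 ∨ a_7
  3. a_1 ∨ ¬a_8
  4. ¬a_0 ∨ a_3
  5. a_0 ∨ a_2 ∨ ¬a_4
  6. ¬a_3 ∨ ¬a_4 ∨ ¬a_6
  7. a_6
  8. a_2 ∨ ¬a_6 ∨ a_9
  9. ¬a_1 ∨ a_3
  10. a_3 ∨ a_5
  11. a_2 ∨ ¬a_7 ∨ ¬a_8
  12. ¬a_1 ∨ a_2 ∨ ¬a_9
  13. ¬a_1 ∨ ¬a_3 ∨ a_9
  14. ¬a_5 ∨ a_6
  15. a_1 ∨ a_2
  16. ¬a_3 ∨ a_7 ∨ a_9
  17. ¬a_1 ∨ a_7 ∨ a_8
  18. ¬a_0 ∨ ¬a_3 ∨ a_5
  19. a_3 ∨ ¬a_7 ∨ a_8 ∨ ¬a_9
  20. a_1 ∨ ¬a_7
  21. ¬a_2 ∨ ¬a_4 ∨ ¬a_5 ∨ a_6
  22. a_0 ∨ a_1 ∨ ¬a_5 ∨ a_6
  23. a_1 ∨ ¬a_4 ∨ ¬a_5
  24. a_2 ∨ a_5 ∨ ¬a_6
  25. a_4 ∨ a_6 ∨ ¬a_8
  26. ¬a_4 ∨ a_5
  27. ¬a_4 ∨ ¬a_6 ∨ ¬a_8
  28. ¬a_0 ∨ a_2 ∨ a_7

a_0 = True, a_1 = False, a_2 = True, a_3 = True, a_4 = False, a_5 = True, a_6 = True, a_7 = False, a_8 = False, a_9 = True

Unit clause (a_6) forces a_6 = True.
Set a_0 = True.
  then (¬a_0 ∨ a_3) forces a_3 = True.
  then (¬a_3 ∨ ¬a_4 ∨ ¬a_6) forces a_4 = False.
  then (¬a_0 ∨ ¬a_3 ∨ a_5) forces a_5 = True.
Set a_1 = False.
  then (a_1 ∨ ¬a_8) forces a_8 = False.
  then (a_1 ∨ a_2) forces a_2 = True.
  then (a_1 ∨ ¬a_7) forces a_7 = False.
  then (¬a_3 ∨ a_7 ∨ a_9) forces a_9 = True.
All clauses satisfied.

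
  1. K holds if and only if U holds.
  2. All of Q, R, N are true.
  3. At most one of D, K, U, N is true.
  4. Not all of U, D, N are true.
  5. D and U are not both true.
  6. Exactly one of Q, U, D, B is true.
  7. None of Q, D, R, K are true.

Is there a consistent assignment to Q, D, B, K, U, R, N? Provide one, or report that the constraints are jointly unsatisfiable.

Case Q = True:
  Constraint (7) is violated (Q=T) — contradiction.
Case Q = False:
  Constraint (2) is violated (Q=F) — contradiction.
Both cases fail — unsatisfiable.

The formula is unsatisfiable.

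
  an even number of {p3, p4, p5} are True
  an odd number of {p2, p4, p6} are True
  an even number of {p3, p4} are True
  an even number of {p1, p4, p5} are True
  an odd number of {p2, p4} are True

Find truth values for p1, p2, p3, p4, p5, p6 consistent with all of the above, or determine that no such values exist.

p1: True, p2: False, p3: True, p4: True, p5: False, p6: False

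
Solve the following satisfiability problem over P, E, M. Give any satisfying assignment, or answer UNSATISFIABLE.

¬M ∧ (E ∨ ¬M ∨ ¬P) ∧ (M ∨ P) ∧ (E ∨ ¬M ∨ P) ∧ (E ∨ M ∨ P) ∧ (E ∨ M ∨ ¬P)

P=T; E=T; M=F

Unit clause (¬M) forces M = False.
In (M ∨ P) only P is left, so P = True.
In (E ∨ M ∨ ¬P) only E is left, so E = True.
Check each clause:
  (¬M): ¬M holds.
  (E ∨ ¬M ∨ ¬P): E holds.
  (M ∨ P): P holds.
  (E ∨ ¬M ∨ P): E holds.
  (E ∨ M ∨ P): E holds.
  (E ∨ M ∨ ¬P): E holds.
All clauses satisfied.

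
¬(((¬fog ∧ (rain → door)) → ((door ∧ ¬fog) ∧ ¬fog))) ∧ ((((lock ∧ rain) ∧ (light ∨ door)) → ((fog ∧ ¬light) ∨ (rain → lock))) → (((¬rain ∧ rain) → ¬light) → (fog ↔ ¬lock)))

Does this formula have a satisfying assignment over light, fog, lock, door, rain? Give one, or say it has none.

light = True; fog = False; lock = True; door = False; rain = False

  ¬(((¬fog ∧ (rain → door)) → ((door ∧ ¬fog) ∧ ¬fog))) = True
    (¬fog ∧ (rain → door)) → ((door ∧ ¬fog) ∧ ¬fog) = False
      ¬fog ∧ (rain → door) = True
        ¬fog = True
        rain → door = True
      (door ∧ ¬fog) ∧ ¬fog = False
        door ∧ ¬fog = False
          ¬fog = True
        ¬fog = True
  (((lock ∧ rain) ∧ (light ∨ door)) → ((fog ∧ ¬light) ∨ (rain → lock))) → (((¬rain ∧ rain) → ¬light) → (fog ↔ ¬lock)) = True
    ((lock ∧ rain) ∧ (light ∨ door)) → ((fog ∧ ¬light) ∨ (rain → lock)) = True
      (lock ∧ rain) ∧ (light ∨ door) = False
        lock ∧ rain = False
        light ∨ door = True
      (fog ∧ ¬light) ∨ (rain → lock) = True
        fog ∧ ¬light = False
          ¬light = False
        rain → lock = True
    ((¬rain ∧ rain) → ¬light) → (fog ↔ ¬lock) = True
      (¬rain ∧ rain) → ¬light = True
        ¬rain ∧ rain = False
          ¬rain = True
        ¬light = False
      fog ↔ ¬lock = True
        ¬lock = False
Both conjuncts True, so the formula holds.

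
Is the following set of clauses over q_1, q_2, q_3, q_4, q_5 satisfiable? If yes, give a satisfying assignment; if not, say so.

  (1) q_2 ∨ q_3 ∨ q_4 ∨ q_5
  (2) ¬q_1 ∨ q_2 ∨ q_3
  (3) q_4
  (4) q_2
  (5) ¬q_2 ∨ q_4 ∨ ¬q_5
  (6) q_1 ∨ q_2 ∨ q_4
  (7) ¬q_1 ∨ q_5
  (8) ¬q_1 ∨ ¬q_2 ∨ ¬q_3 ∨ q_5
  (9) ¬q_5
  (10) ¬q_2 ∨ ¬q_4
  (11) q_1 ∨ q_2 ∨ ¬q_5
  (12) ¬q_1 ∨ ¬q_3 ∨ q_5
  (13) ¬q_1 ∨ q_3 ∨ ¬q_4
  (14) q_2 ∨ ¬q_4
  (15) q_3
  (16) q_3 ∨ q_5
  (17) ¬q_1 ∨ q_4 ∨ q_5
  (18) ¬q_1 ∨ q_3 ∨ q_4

Unsatisfiable — no assignment works.

Case q_2 = True:
  (q_4) forces q_4 = True.
  Clause (¬q_2 ∨ ¬q_4) is falsified — contradiction.
Case q_2 = False:
  Clause (q_2) is falsified — contradiction.
Both cases fail, so the formula is unsatisfiable.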